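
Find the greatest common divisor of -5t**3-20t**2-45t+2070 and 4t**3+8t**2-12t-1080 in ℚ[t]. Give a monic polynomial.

t-6

Repeated division with remainder:
  -5t**3-20t**2-45t+2070 = (-5/4)(4t**3+8t**2-12t-1080) + (-10t**2-60t+720)
  4t**3+8t**2-12t-1080 = (-(2/5)t+8/5)(-10t**2-60t+720) + (372t-2232)
  -10t**2-60t+720 = (-(5/186)t-10/31)(372t-2232) + (0)
Last nonzero remainder: 372t-2232. Dividing through by 372 gives the monic gcd t-6.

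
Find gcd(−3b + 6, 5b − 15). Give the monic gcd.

Repeated division with remainder:
  −3b + 6 = (−3/5)(5b − 15) + (−3)
  5b − 15 = (−(5/3)b + 5)(−3) + (0)
The last nonzero remainder is the constant −3, so the polynomials are coprime and gcd = 1.

1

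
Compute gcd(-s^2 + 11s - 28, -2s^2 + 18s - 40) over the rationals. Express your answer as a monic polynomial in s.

Apply the Euclidean algorithm:
  -s^2 + 11s - 28 = (1/2)(-2s^2 + 18s - 40) + (2s - 8)
  -2s^2 + 18s - 40 = (-s + 5)(2s - 8) + (0)
Last nonzero remainder: 2s - 8. Dividing through by 2 gives the monic gcd s - 4.

s - 4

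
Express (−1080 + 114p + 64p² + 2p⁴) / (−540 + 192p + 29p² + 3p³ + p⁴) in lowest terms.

(−24 + 2p + 2p²)/(−12 + 4p + p²)

By polynomial division,
  2p⁴ + 64p² + 114p − 1080 = (2)(p⁴ + 3p³ + 29p² + 192p − 540) + (−6p³ + 6p² − 270p)
  p⁴ + 3p³ + 29p² + 192p − 540 = (−(1/6)p − 2/3)(−6p³ + 6p² − 270p) + (−12p² + 12p − 540)
  −6p³ + 6p² − 270p = ((1/2)p)(−12p² + 12p − 540) + (0)
Last nonzero remainder: −12p² + 12p − 540. Dividing through by −12 gives the monic gcd p² − p + 45.
Cancel p² − p + 45 from numerator and denominator to get the reduced form.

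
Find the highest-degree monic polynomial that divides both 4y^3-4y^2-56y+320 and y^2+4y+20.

Euclidean algorithm in ℚ[y]:
  4y^3-4y^2-56y+320 = (4y-20)(y^2+4y+20) + (-56y+720)
  y^2+4y+20 = (-(1/56)y-59/196)(-56y+720) + (11600/49)
  -56y+720 = (-(343/1450)y+441/145)(11600/49) + (0)
The last nonzero remainder is the constant 11600/49, so the polynomials are coprime and gcd = 1.

1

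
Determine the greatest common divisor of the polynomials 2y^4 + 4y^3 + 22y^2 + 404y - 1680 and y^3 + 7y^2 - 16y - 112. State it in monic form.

y + 7

By polynomial division,
  2y^4 + 4y^3 + 22y^2 + 404y - 1680 = (2y - 10)(y^3 + 7y^2 - 16y - 112) + (124y^2 + 468y - 2800)
  y^3 + 7y^2 - 16y - 112 = ((1/124)y + 25/961)(124y^2 + 468y - 2800) + (-(5376/961)y - 37632/961)
  124y^2 + 468y - 2800 = (-(29791/1344)y + 24025/336)(-(5376/961)y - 37632/961) + (0)
Last nonzero remainder: -(5376/961)y - 37632/961. Dividing through by -5376/961 gives the monic gcd y + 7.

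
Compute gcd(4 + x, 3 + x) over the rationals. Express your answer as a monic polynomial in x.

1

Repeated division with remainder:
  x + 4 = (x + 3) + (1)
  x + 3 = (x + 3)(1) + (0)
The last nonzero remainder is the constant 1, so the polynomials are coprime and gcd = 1.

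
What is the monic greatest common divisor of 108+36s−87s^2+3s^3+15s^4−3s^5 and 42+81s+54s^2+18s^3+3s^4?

By polynomial division,
  −3s^5+15s^4+3s^3−87s^2+36s+108 = (−s+11)(3s^4+18s^3+54s^2+81s+42) + (−141s^3−600s^2−813s−354)
  3s^4+18s^3+54s^2+81s+42 = (−(1/47)s−82/2209)(−141s^3−600s^2−813s−354) + ((31875/2209)s^2+(95625/2209)s+63750/2209)
  −141s^3−600s^2−813s−354 = (−(103823/10625)s−130331/10625)((31875/2209)s^2+(95625/2209)s+63750/2209) + (0)
Last nonzero remainder: (31875/2209)s^2+(95625/2209)s+63750/2209. Dividing through by 31875/2209 gives the monic gcd s^2+3s+2.

2+3s+s^2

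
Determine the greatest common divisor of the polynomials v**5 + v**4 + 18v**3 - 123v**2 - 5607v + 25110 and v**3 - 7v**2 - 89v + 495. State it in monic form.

v**2 + 4v - 45

Repeated division with remainder:
  v**5 + v**4 + 18v**3 - 123v**2 - 5607v + 25110 = (v**2 + 8v + 163)(v**3 - 7v**2 - 89v + 495) + (1235v**2 + 4940v - 55575)
  v**3 - 7v**2 - 89v + 495 = ((1/1235)v - 11/1235)(1235v**2 + 4940v - 55575) + (0)
Last nonzero remainder: 1235v**2 + 4940v - 55575. Dividing through by 1235 gives the monic gcd v**2 + 4v - 45.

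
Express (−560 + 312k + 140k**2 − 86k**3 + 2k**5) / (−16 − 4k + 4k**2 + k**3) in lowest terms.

(140 − 78k + 2k**3)/(4 + k)

Apply the Euclidean algorithm:
  2k**5 − 86k**3 + 140k**2 + 312k − 560 = (2k**2 − 8k − 46)(k**3 + 4k**2 − 4k − 16) + (324k**2 − 1296)
  k**3 + 4k**2 − 4k − 16 = ((1/324)k + 1/81)(324k**2 − 1296) + (0)
Last nonzero remainder: 324k**2 − 1296. Dividing through by 324 gives the monic gcd k**2 − 4.
Cancel k**2 − 4 from numerator and denominator to get the reduced form.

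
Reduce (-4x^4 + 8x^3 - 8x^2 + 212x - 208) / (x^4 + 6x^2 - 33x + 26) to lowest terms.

(-4x + 16)/(x - 2)

Euclidean algorithm in ℚ[x]:
  -4x^4 + 8x^3 - 8x^2 + 212x - 208 = (-4)(x^4 + 6x^2 - 33x + 26) + (8x^3 + 16x^2 + 80x - 104)
  x^4 + 6x^2 - 33x + 26 = ((1/8)x - 1/4)(8x^3 + 16x^2 + 80x - 104) + (0)
Last nonzero remainder: 8x^3 + 16x^2 + 80x - 104. Dividing through by 8 gives the monic gcd x^3 + 2x^2 + 10x - 13.
Cancel x^3 + 2x^2 + 10x - 13 from numerator and denominator to get the reduced form.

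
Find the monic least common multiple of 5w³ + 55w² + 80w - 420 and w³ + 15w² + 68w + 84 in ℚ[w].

Euclidean algorithm in ℚ[w]:
  5w³ + 55w² + 80w - 420 = (5)(w³ + 15w² + 68w + 84) + (-20w² - 260w - 840)
  w³ + 15w² + 68w + 84 = (-(1/20)w - 1/10)(-20w² - 260w - 840) + (0)
Last nonzero remainder: -20w² - 260w - 840. Dividing through by -20 gives the monic gcd w² + 13w + 42.
Then lcm(f, g) = f·g / gcd(f, g); expanding and making the result monic gives the answer.

w⁴ + 13w³ + 38w² - 52w - 168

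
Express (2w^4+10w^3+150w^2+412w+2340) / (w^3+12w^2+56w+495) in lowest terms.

By polynomial division,
  2w^4+10w^3+150w^2+412w+2340 = (2w−14)(w^3+12w^2+56w+495) + (206w^2+206w+9270)
  w^3+12w^2+56w+495 = ((1/206)w+11/206)(206w^2+206w+9270) + (0)
Last nonzero remainder: 206w^2+206w+9270. Dividing through by 206 gives the monic gcd w^2+w+45.
Cancel w^2+w+45 from numerator and denominator to get the reduced form.

(2w^2+8w+52)/(w+11)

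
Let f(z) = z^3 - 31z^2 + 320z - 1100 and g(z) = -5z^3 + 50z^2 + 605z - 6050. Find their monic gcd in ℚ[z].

Apply the Euclidean algorithm:
  z^3 - 31z^2 + 320z - 1100 = (-1/5)(-5z^3 + 50z^2 + 605z - 6050) + (-21z^2 + 441z - 2310)
  -5z^3 + 50z^2 + 605z - 6050 = ((5/21)z + 55/21)(-21z^2 + 441z - 2310) + (0)
Last nonzero remainder: -21z^2 + 441z - 2310. Dividing through by -21 gives the monic gcd z^2 - 21z + 110.

z^2 - 21z + 110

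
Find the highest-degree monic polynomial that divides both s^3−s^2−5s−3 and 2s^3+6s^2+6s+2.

Repeated division with remainder:
  s^3−s^2−5s−3 = (1/2)(2s^3+6s^2+6s+2) + (−4s^2−8s−4)
  2s^3+6s^2+6s+2 = (−(1/2)s−1/2)(−4s^2−8s−4) + (0)
Last nonzero remainder: −4s^2−8s−4. Dividing through by −4 gives the monic gcd s^2+2s+1.

s^2+2s+1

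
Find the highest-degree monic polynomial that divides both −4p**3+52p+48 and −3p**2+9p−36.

By polynomial division,
  −4p**3+52p+48 = ((4/3)p+4)(−3p**2+9p−36) + (64p+192)
  −3p**2+9p−36 = (−(3/64)p+9/32)(64p+192) + (−90)
  64p+192 = (−(32/45)p−32/15)(−90) + (0)
The last nonzero remainder is the constant −90, so the polynomials are coprime and gcd = 1.

1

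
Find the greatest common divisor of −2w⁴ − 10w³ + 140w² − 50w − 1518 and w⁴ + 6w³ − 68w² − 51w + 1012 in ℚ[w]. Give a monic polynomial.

Repeated division with remainder:
  −2w⁴ − 10w³ + 140w² − 50w − 1518 = (−2)(w⁴ + 6w³ − 68w² − 51w + 1012) + (2w³ + 4w² − 152w + 506)
  w⁴ + 6w³ − 68w² − 51w + 1012 = ((1/2)w + 2)(2w³ + 4w² − 152w + 506) + (0)
Last nonzero remainder: 2w³ + 4w² − 152w + 506. Dividing through by 2 gives the monic gcd w³ + 2w² − 76w + 253.

w³ + 2w² − 76w + 253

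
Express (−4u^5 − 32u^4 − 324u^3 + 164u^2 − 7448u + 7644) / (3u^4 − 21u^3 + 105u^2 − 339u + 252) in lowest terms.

(−4u^2 − 44u − 364)/(3u − 12)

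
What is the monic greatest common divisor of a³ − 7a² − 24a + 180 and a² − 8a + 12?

Euclidean algorithm in ℚ[a]:
  a³ − 7a² − 24a + 180 = (a + 1)(a² − 8a + 12) + (−28a + 168)
  a² − 8a + 12 = (−(1/28)a + 1/14)(−28a + 168) + (0)
Last nonzero remainder: −28a + 168. Dividing through by −28 gives the monic gcd a − 6.

a − 6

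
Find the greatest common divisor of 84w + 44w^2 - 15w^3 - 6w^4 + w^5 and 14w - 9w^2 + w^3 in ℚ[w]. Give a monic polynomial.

Repeated division with remainder:
  w^5 - 6w^4 - 15w^3 + 44w^2 + 84w = (w^2 + 3w - 2)(w^3 - 9w^2 + 14w) + (-16w^2 + 112w)
  w^3 - 9w^2 + 14w = (-(1/16)w + 1/8)(-16w^2 + 112w) + (0)
Last nonzero remainder: -16w^2 + 112w. Dividing through by -16 gives the monic gcd w^2 - 7w.

-7w + w^2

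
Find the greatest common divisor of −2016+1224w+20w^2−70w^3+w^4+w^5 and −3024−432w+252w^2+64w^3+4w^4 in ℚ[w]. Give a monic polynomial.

42+13w+w^2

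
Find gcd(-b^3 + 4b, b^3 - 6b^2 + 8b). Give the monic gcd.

b^2 - 2b

Repeated division with remainder:
  -b^3 + 4b = (-1)(b^3 - 6b^2 + 8b) + (-6b^2 + 12b)
  b^3 - 6b^2 + 8b = (-(1/6)b + 2/3)(-6b^2 + 12b) + (0)
Last nonzero remainder: -6b^2 + 12b. Dividing through by -6 gives the monic gcd b^2 - 2b.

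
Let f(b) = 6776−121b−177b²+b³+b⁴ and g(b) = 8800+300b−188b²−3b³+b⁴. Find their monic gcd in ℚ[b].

By polynomial division,
  b⁴+b³−177b²−121b+6776 = (b⁴−3b³−188b²+300b+8800) + (4b³+11b²−421b−2024)
  b⁴−3b³−188b²+300b+8800 = ((1/4)b−23/16)(4b³+11b²−421b−2024) + (−(1071/16)b²+(3213/16)b+11781/2)
  4b³+11b²−421b−2024 = (−(64/1071)b−368/1071)(−(1071/16)b²+(3213/16)b+11781/2) + (0)
Last nonzero remainder: −(1071/16)b²+(3213/16)b+11781/2. Dividing through by −1071/16 gives the monic gcd b²−3b−88.

−88−3b+b²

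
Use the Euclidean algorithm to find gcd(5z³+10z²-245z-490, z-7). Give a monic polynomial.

Apply the Euclidean algorithm:
  5z³+10z²-245z-490 = (5z²+45z+70)(z-7) + (0)
The last nonzero remainder z-7 is already monic.

z-7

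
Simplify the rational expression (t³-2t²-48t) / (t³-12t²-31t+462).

By polynomial division,
  t³-2t²-48t = (t³-12t²-31t+462) + (10t²-17t-462)
  t³-12t²-31t+462 = ((1/10)t-103/100)(10t²-17t-462) + (-(231/100)t-693/50)
  10t²-17t-462 = (-(1000/231)t+100/3)(-(231/100)t-693/50) + (0)
Last nonzero remainder: -(231/100)t-693/50. Dividing through by -231/100 gives the monic gcd t+6.
Cancel t+6 from numerator and denominator to get the reduced form.

(t²-8t)/(t²-18t+77)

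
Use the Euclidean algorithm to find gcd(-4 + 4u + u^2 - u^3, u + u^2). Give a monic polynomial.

Apply the Euclidean algorithm:
  -u^3 + u^2 + 4u - 4 = (-u + 2)(u^2 + u) + (2u - 4)
  u^2 + u = ((1/2)u + 3/2)(2u - 4) + (6)
  2u - 4 = ((1/3)u - 2/3)(6) + (0)
The last nonzero remainder is the constant 6, so the polynomials are coprime and gcd = 1.

1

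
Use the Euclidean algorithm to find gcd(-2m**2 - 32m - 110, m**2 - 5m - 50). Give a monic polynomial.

Repeated division with remainder:
  -2m**2 - 32m - 110 = (-2)(m**2 - 5m - 50) + (-42m - 210)
  m**2 - 5m - 50 = (-(1/42)m + 5/21)(-42m - 210) + (0)
Last nonzero remainder: -42m - 210. Dividing through by -42 gives the monic gcd m + 5.

m + 5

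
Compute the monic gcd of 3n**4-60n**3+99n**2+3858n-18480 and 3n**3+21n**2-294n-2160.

n**2-2n-80

Apply the Euclidean algorithm:
  3n**4-60n**3+99n**2+3858n-18480 = (n-27)(3n**3+21n**2-294n-2160) + (960n**2-1920n-76800)
  3n**3+21n**2-294n-2160 = ((1/320)n+9/320)(960n**2-1920n-76800) + (0)
Last nonzero remainder: 960n**2-1920n-76800. Dividing through by 960 gives the monic gcd n**2-2n-80.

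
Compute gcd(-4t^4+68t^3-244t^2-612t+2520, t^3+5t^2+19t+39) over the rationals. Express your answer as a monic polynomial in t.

t+3

By polynomial division,
  -4t^4+68t^3-244t^2-612t+2520 = (-4t+88)(t^3+5t^2+19t+39) + (-608t^2-2128t-912)
  t^3+5t^2+19t+39 = (-(1/608)t-3/1216)(-608t^2-2128t-912) + ((49/4)t+147/4)
  -608t^2-2128t-912 = (-(2432/49)t-1216/49)((49/4)t+147/4) + (0)
Last nonzero remainder: (49/4)t+147/4. Dividing through by 49/4 gives the monic gcd t+3.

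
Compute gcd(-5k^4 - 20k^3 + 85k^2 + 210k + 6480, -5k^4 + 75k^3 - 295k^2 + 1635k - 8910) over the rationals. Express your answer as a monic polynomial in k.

k^3 - 4k^2 + 15k - 162

Apply the Euclidean algorithm:
  -5k^4 - 20k^3 + 85k^2 + 210k + 6480 = (-5k^4 + 75k^3 - 295k^2 + 1635k - 8910) + (-95k^3 + 380k^2 - 1425k + 15390)
  -5k^4 + 75k^3 - 295k^2 + 1635k - 8910 = ((1/19)k - 11/19)(-95k^3 + 380k^2 - 1425k + 15390) + (0)
Last nonzero remainder: -95k^3 + 380k^2 - 1425k + 15390. Dividing through by -95 gives the monic gcd k^3 - 4k^2 + 15k - 162.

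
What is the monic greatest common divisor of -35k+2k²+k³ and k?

Euclidean algorithm in ℚ[k]:
  k³+2k²-35k = (k²+2k-35)(k) + (0)
The last nonzero remainder k is already monic.

k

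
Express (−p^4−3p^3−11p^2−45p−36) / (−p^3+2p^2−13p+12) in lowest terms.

Apply the Euclidean algorithm:
  −p^4−3p^3−11p^2−45p−36 = (p+5)(−p^3+2p^2−13p+12) + (−8p^2+8p−96)
  −p^3+2p^2−13p+12 = ((1/8)p−1/8)(−8p^2+8p−96) + (0)
Last nonzero remainder: −8p^2+8p−96. Dividing through by −8 gives the monic gcd p^2−p+12.
Cancel p^2−p+12 from numerator and denominator to get the reduced form.

(p^2+4p+3)/(p−1)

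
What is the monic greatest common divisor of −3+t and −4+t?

1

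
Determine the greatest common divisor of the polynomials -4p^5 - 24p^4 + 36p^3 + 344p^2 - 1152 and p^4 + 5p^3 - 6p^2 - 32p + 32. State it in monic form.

p^3 + 6p^2 - 32

Apply the Euclidean algorithm:
  -4p^5 - 24p^4 + 36p^3 + 344p^2 - 1152 = (-4p - 4)(p^4 + 5p^3 - 6p^2 - 32p + 32) + (32p^3 + 192p^2 - 1024)
  p^4 + 5p^3 - 6p^2 - 32p + 32 = ((1/32)p - 1/32)(32p^3 + 192p^2 - 1024) + (0)
Last nonzero remainder: 32p^3 + 192p^2 - 1024. Dividing through by 32 gives the monic gcd p^3 + 6p^2 - 32.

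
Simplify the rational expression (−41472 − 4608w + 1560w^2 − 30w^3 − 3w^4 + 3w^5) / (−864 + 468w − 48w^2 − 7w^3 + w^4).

(864 + 132w − 9w^2 + 3w^3)/(18 − 9w + w^2)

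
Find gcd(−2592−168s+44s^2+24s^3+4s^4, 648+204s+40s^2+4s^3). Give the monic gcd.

Apply the Euclidean algorithm:
  4s^4+24s^3+44s^2−168s−2592 = (s−4)(4s^3+40s^2+204s+648) + (0)
Last nonzero remainder: 4s^3+40s^2+204s+648. Dividing through by 4 gives the monic gcd s^3+10s^2+51s+162.

162+51s+10s^2+s^3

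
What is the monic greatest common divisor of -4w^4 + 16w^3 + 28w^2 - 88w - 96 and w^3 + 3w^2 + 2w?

Repeated division with remainder:
  -4w^4 + 16w^3 + 28w^2 - 88w - 96 = (-4w + 28)(w^3 + 3w^2 + 2w) + (-48w^2 - 144w - 96)
  w^3 + 3w^2 + 2w = (-(1/48)w)(-48w^2 - 144w - 96) + (0)
Last nonzero remainder: -48w^2 - 144w - 96. Dividing through by -48 gives the monic gcd w^2 + 3w + 2.

w^2 + 3w + 2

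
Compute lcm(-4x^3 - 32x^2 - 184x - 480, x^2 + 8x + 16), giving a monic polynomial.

x^4 + 12x^3 + 78x^2 + 304x + 480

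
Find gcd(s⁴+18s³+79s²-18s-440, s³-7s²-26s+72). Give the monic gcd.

Apply the Euclidean algorithm:
  s⁴+18s³+79s²-18s-440 = (s+25)(s³-7s²-26s+72) + (280s²+560s-2240)
  s³-7s²-26s+72 = ((1/280)s-9/280)(280s²+560s-2240) + (0)
Last nonzero remainder: 280s²+560s-2240. Dividing through by 280 gives the monic gcd s²+2s-8.

s²+2s-8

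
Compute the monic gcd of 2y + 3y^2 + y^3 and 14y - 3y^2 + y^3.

Apply the Euclidean algorithm:
  y^3 + 3y^2 + 2y = (y^3 - 3y^2 + 14y) + (6y^2 - 12y)
  y^3 - 3y^2 + 14y = ((1/6)y - 1/6)(6y^2 - 12y) + (12y)
  6y^2 - 12y = ((1/2)y - 1)(12y) + (0)
Last nonzero remainder: 12y. Dividing through by 12 gives the monic gcd y.

y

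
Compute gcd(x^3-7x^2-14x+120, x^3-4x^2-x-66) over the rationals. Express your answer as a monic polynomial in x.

Apply the Euclidean algorithm:
  x^3-7x^2-14x+120 = (x^3-4x^2-x-66) + (-3x^2-13x+186)
  x^3-4x^2-x-66 = (-(1/3)x+25/9)(-3x^2-13x+186) + ((874/9)x-1748/3)
  -3x^2-13x+186 = (-(27/874)x-279/874)((874/9)x-1748/3) + (0)
Last nonzero remainder: (874/9)x-1748/3. Dividing through by 874/9 gives the monic gcd x-6.

x-6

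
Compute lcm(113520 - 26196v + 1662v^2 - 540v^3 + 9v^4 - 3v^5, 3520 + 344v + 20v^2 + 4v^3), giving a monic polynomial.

-302720 + 32016v + 4300v^2 + 886v^3 + 156v^4 + 5v^5 + v^6

Repeated division with remainder:
  -3v^5 + 9v^4 - 540v^3 + 1662v^2 - 26196v + 113520 = (-(3/4)v^2 + 6v - 201/2)(4v^3 + 20v^2 + 344v + 3520) + (4248v^2 - 12744v + 467280)
  4v^3 + 20v^2 + 344v + 3520 = ((1/1062)v + 4/531)(4248v^2 - 12744v + 467280) + (0)
Last nonzero remainder: 4248v^2 - 12744v + 467280. Dividing through by 4248 gives the monic gcd v^2 - 3v + 110.
Then lcm(f, g) = f·g / gcd(f, g); expanding and making the result monic gives the answer.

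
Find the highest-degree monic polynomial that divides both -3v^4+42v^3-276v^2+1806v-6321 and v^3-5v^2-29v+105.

Euclidean algorithm in ℚ[v]:
  -3v^4+42v^3-276v^2+1806v-6321 = (-3v+27)(v^3-5v^2-29v+105) + (-228v^2+2904v-9156)
  v^3-5v^2-29v+105 = (-(1/228)v-49/1444)(-228v^2+2904v-9156) + ((10608/361)v-74256/361)
  -228v^2+2904v-9156 = (-(6859/884)v+39349/884)((10608/361)v-74256/361) + (0)
Last nonzero remainder: (10608/361)v-74256/361. Dividing through by 10608/361 gives the monic gcd v-7.

v-7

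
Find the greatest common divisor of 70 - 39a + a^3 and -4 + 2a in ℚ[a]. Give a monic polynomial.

-2 + a

Repeated division with remainder:
  a^3 - 39a + 70 = ((1/2)a^2 + a - 35/2)(2a - 4) + (0)
Last nonzero remainder: 2a - 4. Dividing through by 2 gives the monic gcd a - 2.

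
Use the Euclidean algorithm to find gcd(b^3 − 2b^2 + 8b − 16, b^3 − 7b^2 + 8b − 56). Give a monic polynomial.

b^2 + 8

Repeated division with remainder:
  b^3 − 2b^2 + 8b − 16 = (b^3 − 7b^2 + 8b − 56) + (5b^2 + 40)
  b^3 − 7b^2 + 8b − 56 = ((1/5)b − 7/5)(5b^2 + 40) + (0)
Last nonzero remainder: 5b^2 + 40. Dividing through by 5 gives the monic gcd b^2 + 8.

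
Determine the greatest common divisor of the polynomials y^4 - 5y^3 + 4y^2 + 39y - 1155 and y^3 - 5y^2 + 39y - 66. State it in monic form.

y^2 - 3y + 33

Apply the Euclidean algorithm:
  y^4 - 5y^3 + 4y^2 + 39y - 1155 = (y)(y^3 - 5y^2 + 39y - 66) + (-35y^2 + 105y - 1155)
  y^3 - 5y^2 + 39y - 66 = (-(1/35)y + 2/35)(-35y^2 + 105y - 1155) + (0)
Last nonzero remainder: -35y^2 + 105y - 1155. Dividing through by -35 gives the monic gcd y^2 - 3y + 33.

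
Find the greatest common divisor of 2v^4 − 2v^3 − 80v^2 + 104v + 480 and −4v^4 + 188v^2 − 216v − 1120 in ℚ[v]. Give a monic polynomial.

Apply the Euclidean algorithm:
  2v^4 − 2v^3 − 80v^2 + 104v + 480 = (−1/2)(−4v^4 + 188v^2 − 216v − 1120) + (−2v^3 + 14v^2 − 4v − 80)
  −4v^4 + 188v^2 − 216v − 1120 = (2v + 14)(−2v^3 + 14v^2 − 4v − 80) + (0)
Last nonzero remainder: −2v^3 + 14v^2 − 4v − 80. Dividing through by −2 gives the monic gcd v^3 − 7v^2 + 2v + 40.

v^3 − 7v^2 + 2v + 40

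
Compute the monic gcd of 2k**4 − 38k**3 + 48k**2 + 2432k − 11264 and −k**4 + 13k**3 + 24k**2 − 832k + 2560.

By polynomial division,
  2k**4 − 38k**3 + 48k**2 + 2432k − 11264 = (−2)(−k**4 + 13k**3 + 24k**2 − 832k + 2560) + (−12k**3 + 96k**2 + 768k − 6144)
  −k**4 + 13k**3 + 24k**2 − 832k + 2560 = ((1/12)k − 5/12)(−12k**3 + 96k**2 + 768k − 6144) + (0)
Last nonzero remainder: −12k**3 + 96k**2 + 768k − 6144. Dividing through by −12 gives the monic gcd k**3 − 8k**2 − 64k + 512.

k**3 − 8k**2 − 64k + 512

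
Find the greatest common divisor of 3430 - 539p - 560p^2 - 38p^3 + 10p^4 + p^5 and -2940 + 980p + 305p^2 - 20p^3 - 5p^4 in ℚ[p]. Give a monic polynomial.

98 - 49p - 2p^2 + p^3

Apply the Euclidean algorithm:
  p^5 + 10p^4 - 38p^3 - 560p^2 - 539p + 3430 = (-(1/5)p - 6/5)(-5p^4 - 20p^3 + 305p^2 + 980p - 2940) + (-p^3 + 2p^2 + 49p - 98)
  -5p^4 - 20p^3 + 305p^2 + 980p - 2940 = (5p + 30)(-p^3 + 2p^2 + 49p - 98) + (0)
Last nonzero remainder: -p^3 + 2p^2 + 49p - 98. Dividing through by -1 gives the monic gcd p^3 - 2p^2 - 49p + 98.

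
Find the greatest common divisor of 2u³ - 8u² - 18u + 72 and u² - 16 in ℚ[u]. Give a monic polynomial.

Apply the Euclidean algorithm:
  2u³ - 8u² - 18u + 72 = (2u - 8)(u² - 16) + (14u - 56)
  u² - 16 = ((1/14)u + 2/7)(14u - 56) + (0)
Last nonzero remainder: 14u - 56. Dividing through by 14 gives the monic gcd u - 4.

u - 4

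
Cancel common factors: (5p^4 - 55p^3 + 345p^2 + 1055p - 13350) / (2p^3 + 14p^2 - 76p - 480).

Apply the Euclidean algorithm:
  5p^4 - 55p^3 + 345p^2 + 1055p - 13350 = ((5/2)p - 45)(2p^3 + 14p^2 - 76p - 480) + (1165p^2 - 1165p - 34950)
  2p^3 + 14p^2 - 76p - 480 = ((2/1165)p + 16/1165)(1165p^2 - 1165p - 34950) + (0)
Last nonzero remainder: 1165p^2 - 1165p - 34950. Dividing through by 1165 gives the monic gcd p^2 - p - 30.
Cancel p^2 - p - 30 from numerator and denominator to get the reduced form.

(5p^2 - 50p + 445)/(2p + 16)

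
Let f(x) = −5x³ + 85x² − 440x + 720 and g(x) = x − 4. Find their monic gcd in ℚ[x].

By polynomial division,
  −5x³ + 85x² − 440x + 720 = (−5x² + 65x − 180)(x − 4) + (0)
The last nonzero remainder x − 4 is already monic.

x − 4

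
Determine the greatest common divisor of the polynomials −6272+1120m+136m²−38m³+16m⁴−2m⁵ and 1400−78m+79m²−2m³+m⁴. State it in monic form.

Euclidean algorithm in ℚ[m]:
  −2m⁵+16m⁴−38m³+136m²+1120m−6272 = (−2m+12)(m⁴−2m³+79m²−78m+1400) + (144m³−968m²+4856m−23072)
  m⁴−2m³+79m²−78m+1400 = ((1/144)m+85/2592)(144m³−968m²+4856m−23072) + ((24955/324)m²−(24955/324)m+174685/81)
  144m³−968m²+4856m−23072 = ((46656/24955)m−266976/24955)((24955/324)m²−(24955/324)m+174685/81) + (0)
Last nonzero remainder: (24955/324)m²−(24955/324)m+174685/81. Dividing through by 24955/324 gives the monic gcd m²−m+28.

28−m+m²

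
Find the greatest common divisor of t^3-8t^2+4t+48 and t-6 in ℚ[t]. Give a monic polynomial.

Repeated division with remainder:
  t^3-8t^2+4t+48 = (t^2-2t-8)(t-6) + (0)
The last nonzero remainder t-6 is already monic.

t-6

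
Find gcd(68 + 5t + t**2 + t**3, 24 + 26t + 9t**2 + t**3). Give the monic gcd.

4 + t

Euclidean algorithm in ℚ[t]:
  t**3 + t**2 + 5t + 68 = (t**3 + 9t**2 + 26t + 24) + (−8t**2 − 21t + 44)
  t**3 + 9t**2 + 26t + 24 = (−(1/8)t − 51/64)(−8t**2 − 21t + 44) + ((945/64)t + 945/16)
  −8t**2 − 21t + 44 = (−(512/945)t + 704/945)((945/64)t + 945/16) + (0)
Last nonzero remainder: (945/64)t + 945/16. Dividing through by 945/64 gives the monic gcd t + 4.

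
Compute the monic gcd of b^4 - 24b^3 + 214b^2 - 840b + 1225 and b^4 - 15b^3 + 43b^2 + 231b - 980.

b^3 - 19b^2 + 119b - 245

Apply the Euclidean algorithm:
  b^4 - 24b^3 + 214b^2 - 840b + 1225 = (b^4 - 15b^3 + 43b^2 + 231b - 980) + (-9b^3 + 171b^2 - 1071b + 2205)
  b^4 - 15b^3 + 43b^2 + 231b - 980 = (-(1/9)b - 4/9)(-9b^3 + 171b^2 - 1071b + 2205) + (0)
Last nonzero remainder: -9b^3 + 171b^2 - 1071b + 2205. Dividing through by -9 gives the monic gcd b^3 - 19b^2 + 119b - 245.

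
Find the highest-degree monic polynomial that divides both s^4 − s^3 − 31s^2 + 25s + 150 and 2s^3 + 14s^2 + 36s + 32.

s + 2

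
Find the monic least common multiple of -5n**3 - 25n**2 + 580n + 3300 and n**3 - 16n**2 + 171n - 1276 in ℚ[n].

n**5 - 25n**3 + 500n**2 - 10156n - 76560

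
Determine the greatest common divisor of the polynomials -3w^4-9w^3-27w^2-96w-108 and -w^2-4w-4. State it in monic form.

Repeated division with remainder:
  -3w^4-9w^3-27w^2-96w-108 = (3w^2-3w+27)(-w^2-4w-4) + (0)
Last nonzero remainder: -w^2-4w-4. Dividing through by -1 gives the monic gcd w^2+4w+4.

w^2+4w+4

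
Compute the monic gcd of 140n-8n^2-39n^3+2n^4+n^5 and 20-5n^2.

-4+n^2

Apply the Euclidean algorithm:
  n^5+2n^4-39n^3-8n^2+140n = (-(1/5)n^3-(2/5)n^2+7n)(-5n^2+20) + (0)
Last nonzero remainder: -5n^2+20. Dividing through by -5 gives the monic gcd n^2-4.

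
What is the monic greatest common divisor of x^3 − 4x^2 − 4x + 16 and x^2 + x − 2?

x + 2

Apply the Euclidean algorithm:
  x^3 − 4x^2 − 4x + 16 = (x − 5)(x^2 + x − 2) + (3x + 6)
  x^2 + x − 2 = ((1/3)x − 1/3)(3x + 6) + (0)
Last nonzero remainder: 3x + 6. Dividing through by 3 gives the monic gcd x + 2.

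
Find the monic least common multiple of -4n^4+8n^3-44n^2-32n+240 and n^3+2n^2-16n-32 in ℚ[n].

n^6-2n^5-5n^4+40n^3-236n^2-128n+960

By polynomial division,
  -4n^4+8n^3-44n^2-32n+240 = (-4n+16)(n^3+2n^2-16n-32) + (-140n^2+96n+752)
  n^3+2n^2-16n-32 = (-(1/140)n-47/2450)(-140n^2+96n+752) + (-(10764/1225)n-21528/1225)
  -140n^2+96n+752 = ((42875/2691)n-115150/2691)(-(10764/1225)n-21528/1225) + (0)
Last nonzero remainder: -(10764/1225)n-21528/1225. Dividing through by -10764/1225 gives the monic gcd n+2.
Then lcm(f, g) = f·g / gcd(f, g); expanding and making the result monic gives the answer.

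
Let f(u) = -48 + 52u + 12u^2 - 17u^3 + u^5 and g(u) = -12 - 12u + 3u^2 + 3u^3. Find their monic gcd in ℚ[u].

Repeated division with remainder:
  u^5 - 17u^3 + 12u^2 + 52u - 48 = ((1/3)u^2 - (1/3)u - 4)(3u^3 + 3u^2 - 12u - 12) + (24u^2 - 96)
  3u^3 + 3u^2 - 12u - 12 = ((1/8)u + 1/8)(24u^2 - 96) + (0)
Last nonzero remainder: 24u^2 - 96. Dividing through by 24 gives the monic gcd u^2 - 4.

-4 + u^2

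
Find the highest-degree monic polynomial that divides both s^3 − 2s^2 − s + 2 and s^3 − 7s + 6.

Apply the Euclidean algorithm:
  s^3 − 2s^2 − s + 2 = (s^3 − 7s + 6) + (−2s^2 + 6s − 4)
  s^3 − 7s + 6 = (−(1/2)s − 3/2)(−2s^2 + 6s − 4) + (0)
Last nonzero remainder: −2s^2 + 6s − 4. Dividing through by −2 gives the monic gcd s^2 − 3s + 2.

s^2 − 3s + 2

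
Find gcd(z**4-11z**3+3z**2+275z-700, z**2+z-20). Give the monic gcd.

Euclidean algorithm in ℚ[z]:
  z**4-11z**3+3z**2+275z-700 = (z**2-12z+35)(z**2+z-20) + (0)
The last nonzero remainder z**2+z-20 is already monic.

z**2+z-20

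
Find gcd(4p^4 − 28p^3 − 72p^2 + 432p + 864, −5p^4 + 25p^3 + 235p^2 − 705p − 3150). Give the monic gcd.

p^2 − 3p − 18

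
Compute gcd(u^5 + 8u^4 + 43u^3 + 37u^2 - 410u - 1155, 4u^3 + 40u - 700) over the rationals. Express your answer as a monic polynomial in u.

u^2 + 5u + 35

Euclidean algorithm in ℚ[u]:
  u^5 + 8u^4 + 43u^3 + 37u^2 - 410u - 1155 = ((1/4)u^2 + 2u + 33/4)(4u^3 + 40u - 700) + (132u^2 + 660u + 4620)
  4u^3 + 40u - 700 = ((1/33)u - 5/33)(132u^2 + 660u + 4620) + (0)
Last nonzero remainder: 132u^2 + 660u + 4620. Dividing through by 132 gives the monic gcd u^2 + 5u + 35.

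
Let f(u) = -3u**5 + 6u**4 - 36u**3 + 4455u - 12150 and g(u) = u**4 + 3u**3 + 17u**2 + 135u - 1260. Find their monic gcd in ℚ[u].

u**2 + 45

Repeated division with remainder:
  -3u**5 + 6u**4 - 36u**3 + 4455u - 12150 = (-3u + 15)(u**4 + 3u**3 + 17u**2 + 135u - 1260) + (-30u**3 + 150u**2 - 1350u + 6750)
  u**4 + 3u**3 + 17u**2 + 135u - 1260 = (-(1/30)u - 4/15)(-30u**3 + 150u**2 - 1350u + 6750) + (12u**2 + 540)
  -30u**3 + 150u**2 - 1350u + 6750 = (-(5/2)u + 25/2)(12u**2 + 540) + (0)
Last nonzero remainder: 12u**2 + 540. Dividing through by 12 gives the monic gcd u**2 + 45.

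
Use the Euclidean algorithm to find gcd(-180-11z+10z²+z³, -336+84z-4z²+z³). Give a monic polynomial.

-4+z

Apply the Euclidean algorithm:
  z³+10z²-11z-180 = (z³-4z²+84z-336) + (14z²-95z+156)
  z³-4z²+84z-336 = ((1/14)z+39/196)(14z²-95z+156) + ((17985/196)z-17985/49)
  14z²-95z+156 = ((2744/17985)z-2548/5995)((17985/196)z-17985/49) + (0)
Last nonzero remainder: (17985/196)z-17985/49. Dividing through by 17985/196 gives the monic gcd z-4.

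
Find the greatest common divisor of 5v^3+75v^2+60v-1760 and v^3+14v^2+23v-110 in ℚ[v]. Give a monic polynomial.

Euclidean algorithm in ℚ[v]:
  5v^3+75v^2+60v-1760 = (5)(v^3+14v^2+23v-110) + (5v^2-55v-1210)
  v^3+14v^2+23v-110 = ((1/5)v+5)(5v^2-55v-1210) + (540v+5940)
  5v^2-55v-1210 = ((1/108)v-11/54)(540v+5940) + (0)
Last nonzero remainder: 540v+5940. Dividing through by 540 gives the monic gcd v+11.

v+11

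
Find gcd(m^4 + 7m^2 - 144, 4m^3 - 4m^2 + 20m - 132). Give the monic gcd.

m - 3

Euclidean algorithm in ℚ[m]:
  m^4 + 7m^2 - 144 = ((1/4)m + 1/4)(4m^3 - 4m^2 + 20m - 132) + (3m^2 + 28m - 111)
  4m^3 - 4m^2 + 20m - 132 = ((4/3)m - 124/9)(3m^2 + 28m - 111) + ((4984/9)m - 4984/3)
  3m^2 + 28m - 111 = ((27/4984)m + 333/4984)((4984/9)m - 4984/3) + (0)
Last nonzero remainder: (4984/9)m - 4984/3. Dividing through by 4984/9 gives the monic gcd m - 3.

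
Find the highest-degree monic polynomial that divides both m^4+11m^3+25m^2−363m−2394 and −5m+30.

By polynomial division,
  m^4+11m^3+25m^2−363m−2394 = (−(1/5)m^3−(17/5)m^2−(127/5)m−399/5)(−5m+30) + (0)
Last nonzero remainder: −5m+30. Dividing through by −5 gives the monic gcd m−6.

m−6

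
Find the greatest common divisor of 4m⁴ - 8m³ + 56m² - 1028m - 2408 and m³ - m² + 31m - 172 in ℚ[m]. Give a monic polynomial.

m² + 3m + 43

Repeated division with remainder:
  4m⁴ - 8m³ + 56m² - 1028m - 2408 = (4m - 4)(m³ - m² + 31m - 172) + (-72m² - 216m - 3096)
  m³ - m² + 31m - 172 = (-(1/72)m + 1/18)(-72m² - 216m - 3096) + (0)
Last nonzero remainder: -72m² - 216m - 3096. Dividing through by -72 gives the monic gcd m² + 3m + 43.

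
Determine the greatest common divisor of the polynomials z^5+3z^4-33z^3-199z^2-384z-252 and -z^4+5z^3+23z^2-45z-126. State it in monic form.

Apply the Euclidean algorithm:
  z^5+3z^4-33z^3-199z^2-384z-252 = (-z-8)(-z^4+5z^3+23z^2-45z-126) + (30z^3-60z^2-870z-1260)
  -z^4+5z^3+23z^2-45z-126 = (-(1/30)z+1/10)(30z^3-60z^2-870z-1260) + (0)
Last nonzero remainder: 30z^3-60z^2-870z-1260. Dividing through by 30 gives the monic gcd z^3-2z^2-29z-42.

z^3-2z^2-29z-42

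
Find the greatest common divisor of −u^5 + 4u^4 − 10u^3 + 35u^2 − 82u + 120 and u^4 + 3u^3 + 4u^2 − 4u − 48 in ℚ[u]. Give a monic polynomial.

Euclidean algorithm in ℚ[u]:
  −u^5 + 4u^4 − 10u^3 + 35u^2 − 82u + 120 = (−u + 7)(u^4 + 3u^3 + 4u^2 − 4u − 48) + (−27u^3 + 3u^2 − 102u + 456)
  u^4 + 3u^3 + 4u^2 − 4u − 48 = (−(1/27)u − 28/243)(−27u^3 + 3u^2 − 102u + 456) + ((46/81)u^2 + (92/81)u + 368/81)
  −27u^3 + 3u^2 − 102u + 456 = (−(2187/46)u + 4617/46)((46/81)u^2 + (92/81)u + 368/81) + (0)
Last nonzero remainder: (46/81)u^2 + (92/81)u + 368/81. Dividing through by 46/81 gives the monic gcd u^2 + 2u + 8.

u^2 + 2u + 8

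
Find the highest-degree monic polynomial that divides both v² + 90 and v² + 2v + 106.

1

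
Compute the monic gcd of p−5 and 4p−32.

Euclidean algorithm in ℚ[p]:
  p−5 = (1/4)(4p−32) + (3)
  4p−32 = ((4/3)p−32/3)(3) + (0)
The last nonzero remainder is the constant 3, so the polynomials are coprime and gcd = 1.

1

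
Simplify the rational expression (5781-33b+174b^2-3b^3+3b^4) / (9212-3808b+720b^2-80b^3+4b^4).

Repeated division with remainder:
  3b^4-3b^3+174b^2-33b+5781 = (3/4)(4b^4-80b^3+720b^2-3808b+9212) + (57b^3-366b^2+2823b-1128)
  4b^4-80b^3+720b^2-3808b+9212 = ((4/57)b-344/361)(57b^3-366b^2+2823b-1128) + ((62500/361)b^2-(375000/361)b+2937500/361)
  57b^3-366b^2+2823b-1128 = ((20577/62500)b-2166/15625)((62500/361)b^2-(375000/361)b+2937500/361) + (0)
Last nonzero remainder: (62500/361)b^2-(375000/361)b+2937500/361. Dividing through by 62500/361 gives the monic gcd b^2-6b+47.
Cancel b^2-6b+47 from numerator and denominator to get the reduced form.

(123+15b+3b^2)/(196-56b+4b^2)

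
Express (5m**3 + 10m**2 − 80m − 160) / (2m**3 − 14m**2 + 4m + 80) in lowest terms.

(5m + 20)/(2m − 10)

Euclidean algorithm in ℚ[m]:
  5m**3 + 10m**2 − 80m − 160 = (5/2)(2m**3 − 14m**2 + 4m + 80) + (45m**2 − 90m − 360)
  2m**3 − 14m**2 + 4m + 80 = ((2/45)m − 2/9)(45m**2 − 90m − 360) + (0)
Last nonzero remainder: 45m**2 − 90m − 360. Dividing through by 45 gives the monic gcd m**2 − 2m − 8.
Cancel m**2 − 2m − 8 from numerator and denominator to get the reduced form.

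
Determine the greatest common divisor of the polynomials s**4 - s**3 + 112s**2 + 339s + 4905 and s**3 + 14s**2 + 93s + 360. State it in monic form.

s**2 + 6s + 45

Repeated division with remainder:
  s**4 - s**3 + 112s**2 + 339s + 4905 = (s - 15)(s**3 + 14s**2 + 93s + 360) + (229s**2 + 1374s + 10305)
  s**3 + 14s**2 + 93s + 360 = ((1/229)s + 8/229)(229s**2 + 1374s + 10305) + (0)
Last nonzero remainder: 229s**2 + 1374s + 10305. Dividing through by 229 gives the monic gcd s**2 + 6s + 45.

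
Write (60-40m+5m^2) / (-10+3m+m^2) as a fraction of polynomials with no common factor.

By polynomial division,
  5m^2-40m+60 = (5)(m^2+3m-10) + (-55m+110)
  m^2+3m-10 = (-(1/55)m-1/11)(-55m+110) + (0)
Last nonzero remainder: -55m+110. Dividing through by -55 gives the monic gcd m-2.
Cancel m-2 from numerator and denominator to get the reduced form.

(-30+5m)/(5+m)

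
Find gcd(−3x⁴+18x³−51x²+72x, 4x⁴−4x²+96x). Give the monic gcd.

x³−3x²+8x

Repeated division with remainder:
  −3x⁴+18x³−51x²+72x = (−3/4)(4x⁴−4x²+96x) + (18x³−54x²+144x)
  4x⁴−4x²+96x = ((2/9)x+2/3)(18x³−54x²+144x) + (0)
Last nonzero remainder: 18x³−54x²+144x. Dividing through by 18 gives the monic gcd x³−3x²+8x.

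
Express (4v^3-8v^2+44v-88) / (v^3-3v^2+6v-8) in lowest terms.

(4v^2+44)/(v^2-v+4)

Euclidean algorithm in ℚ[v]:
  4v^3-8v^2+44v-88 = (4)(v^3-3v^2+6v-8) + (4v^2+20v-56)
  v^3-3v^2+6v-8 = ((1/4)v-2)(4v^2+20v-56) + (60v-120)
  4v^2+20v-56 = ((1/15)v+7/15)(60v-120) + (0)
Last nonzero remainder: 60v-120. Dividing through by 60 gives the monic gcd v-2.
Cancel v-2 from numerator and denominator to get the reduced form.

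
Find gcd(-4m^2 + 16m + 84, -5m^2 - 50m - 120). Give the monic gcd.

1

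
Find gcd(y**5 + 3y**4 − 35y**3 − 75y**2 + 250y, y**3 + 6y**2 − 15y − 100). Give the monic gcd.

y**2 + 10y + 25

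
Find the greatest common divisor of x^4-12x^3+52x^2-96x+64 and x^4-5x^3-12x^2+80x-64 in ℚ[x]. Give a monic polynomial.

x^2-8x+16

By polynomial division,
  x^4-12x^3+52x^2-96x+64 = (x^4-5x^3-12x^2+80x-64) + (-7x^3+64x^2-176x+128)
  x^4-5x^3-12x^2+80x-64 = (-(1/7)x-29/49)(-7x^3+64x^2-176x+128) + ((36/49)x^2-(288/49)x+576/49)
  -7x^3+64x^2-176x+128 = (-(343/36)x+98/9)((36/49)x^2-(288/49)x+576/49) + (0)
Last nonzero remainder: (36/49)x^2-(288/49)x+576/49. Dividing through by 36/49 gives the monic gcd x^2-8x+16.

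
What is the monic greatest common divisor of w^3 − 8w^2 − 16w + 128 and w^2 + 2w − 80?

Apply the Euclidean algorithm:
  w^3 − 8w^2 − 16w + 128 = (w − 10)(w^2 + 2w − 80) + (84w − 672)
  w^2 + 2w − 80 = ((1/84)w + 5/42)(84w − 672) + (0)
Last nonzero remainder: 84w − 672. Dividing through by 84 gives the monic gcd w − 8.

w − 8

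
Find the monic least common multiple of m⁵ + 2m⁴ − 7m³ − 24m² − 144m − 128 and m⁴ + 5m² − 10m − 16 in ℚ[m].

m⁶ − 11m⁴ − 10m³ − 96m² + 160m + 256

By polynomial division,
  m⁵ + 2m⁴ − 7m³ − 24m² − 144m − 128 = (m + 2)(m⁴ + 5m² − 10m − 16) + (−12m³ − 24m² − 108m − 96)
  m⁴ + 5m² − 10m − 16 = (−(1/12)m + 1/6)(−12m³ − 24m² − 108m − 96) + (0)
Last nonzero remainder: −12m³ − 24m² − 108m − 96. Dividing through by −12 gives the monic gcd m³ + 2m² + 9m + 8.
Then lcm(f, g) = f·g / gcd(f, g); expanding and making the result monic gives the answer.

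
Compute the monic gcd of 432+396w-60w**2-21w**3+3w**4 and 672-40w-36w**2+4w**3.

-24-2w+w**2

Repeated division with remainder:
  3w**4-21w**3-60w**2+396w+432 = ((3/4)w+3/2)(4w**3-36w**2-40w+672) + (24w**2-48w-576)
  4w**3-36w**2-40w+672 = ((1/6)w-7/6)(24w**2-48w-576) + (0)
Last nonzero remainder: 24w**2-48w-576. Dividing through by 24 gives the monic gcd w**2-2w-24.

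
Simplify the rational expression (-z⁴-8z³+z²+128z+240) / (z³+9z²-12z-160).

(-z²-7z-12)/(z+8)

Repeated division with remainder:
  -z⁴-8z³+z²+128z+240 = (-z+1)(z³+9z²-12z-160) + (-20z²-20z+400)
  z³+9z²-12z-160 = (-(1/20)z-2/5)(-20z²-20z+400) + (0)
Last nonzero remainder: -20z²-20z+400. Dividing through by -20 gives the monic gcd z²+z-20.
Cancel z²+z-20 from numerator and denominator to get the reduced form.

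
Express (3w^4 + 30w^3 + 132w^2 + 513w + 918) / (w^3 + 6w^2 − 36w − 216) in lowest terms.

(3w^3 + 12w^2 + 60w + 153)/(w^2 − 36)

By polynomial division,
  3w^4 + 30w^3 + 132w^2 + 513w + 918 = (3w + 12)(w^3 + 6w^2 − 36w − 216) + (168w^2 + 1593w + 3510)
  w^3 + 6w^2 − 36w − 216 = ((1/168)w − 65/3136)(168w^2 + 1593w + 3510) + (−(74871/3136)w − 224613/1568)
  168w^2 + 1593w + 3510 = (−(175616/24957)w − 203840/8319)(−(74871/3136)w − 224613/1568) + (0)
Last nonzero remainder: −(74871/3136)w − 224613/1568. Dividing through by −74871/3136 gives the monic gcd w + 6.
Cancel w + 6 from numerator and denominator to get the reduced form.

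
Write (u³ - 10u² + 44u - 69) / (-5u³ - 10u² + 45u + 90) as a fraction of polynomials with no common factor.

(-u² + 7u - 23)/(5u² + 25u + 30)

Euclidean algorithm in ℚ[u]:
  u³ - 10u² + 44u - 69 = (-1/5)(-5u³ - 10u² + 45u + 90) + (-12u² + 53u - 51)
  -5u³ - 10u² + 45u + 90 = ((5/12)u + 385/144)(-12u² + 53u - 51) + (-(10865/144)u + 10865/48)
  -12u² + 53u - 51 = ((1728/10865)u - 2448/10865)(-(10865/144)u + 10865/48) + (0)
Last nonzero remainder: -(10865/144)u + 10865/48. Dividing through by -10865/144 gives the monic gcd u - 3.
Cancel u - 3 from numerator and denominator to get the reduced form.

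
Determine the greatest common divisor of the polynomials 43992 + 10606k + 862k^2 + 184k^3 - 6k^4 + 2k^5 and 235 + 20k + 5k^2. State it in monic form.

Apply the Euclidean algorithm:
  2k^5 - 6k^4 + 184k^3 + 862k^2 + 10606k + 43992 = ((2/5)k^3 - (14/5)k^2 + (146/5)k + 936/5)(5k^2 + 20k + 235) + (0)
Last nonzero remainder: 5k^2 + 20k + 235. Dividing through by 5 gives the monic gcd k^2 + 4k + 47.

47 + 4k + k^2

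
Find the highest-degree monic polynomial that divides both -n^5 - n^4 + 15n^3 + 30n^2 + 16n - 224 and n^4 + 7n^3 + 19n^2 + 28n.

n^3 + 7n^2 + 19n + 28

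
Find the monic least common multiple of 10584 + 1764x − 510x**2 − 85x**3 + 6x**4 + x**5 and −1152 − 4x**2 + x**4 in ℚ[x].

Euclidean algorithm in ℚ[x]:
  x**5 + 6x**4 − 85x**3 − 510x**2 + 1764x + 10584 = (x + 6)(x**4 − 4x**2 − 1152) + (−81x**3 − 486x**2 + 2916x + 17496)
  x**4 − 4x**2 − 1152 = (−(1/81)x + 2/27)(−81x**3 − 486x**2 + 2916x + 17496) + (68x**2 − 2448)
  −81x**3 − 486x**2 + 2916x + 17496 = (−(81/68)x − 243/34)(68x**2 − 2448) + (0)
Last nonzero remainder: 68x**2 − 2448. Dividing through by 68 gives the monic gcd x**2 − 36.
Then lcm(f, g) = f·g / gcd(f, g); expanding and making the result monic gives the answer.

338688 + 56448x − 5736x**2 − 956x**3 − 318x**4 − 53x**5 + 6x**6 + x**7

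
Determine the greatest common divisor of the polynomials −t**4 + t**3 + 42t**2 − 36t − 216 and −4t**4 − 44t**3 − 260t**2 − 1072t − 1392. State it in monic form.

t**2 + 8t + 12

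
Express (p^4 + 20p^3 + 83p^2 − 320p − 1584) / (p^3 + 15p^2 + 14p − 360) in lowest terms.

(p^2 + 15p + 44)/(p + 10)

By polynomial division,
  p^4 + 20p^3 + 83p^2 − 320p − 1584 = (p + 5)(p^3 + 15p^2 + 14p − 360) + (−6p^2 − 30p + 216)
  p^3 + 15p^2 + 14p − 360 = (−(1/6)p − 5/3)(−6p^2 − 30p + 216) + (0)
Last nonzero remainder: −6p^2 − 30p + 216. Dividing through by −6 gives the monic gcd p^2 + 5p − 36.
Cancel p^2 + 5p − 36 from numerator and denominator to get the reduced form.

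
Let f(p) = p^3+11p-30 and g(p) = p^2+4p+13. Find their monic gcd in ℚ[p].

1

Apply the Euclidean algorithm:
  p^3+11p-30 = (p-4)(p^2+4p+13) + (14p+22)
  p^2+4p+13 = ((1/14)p+17/98)(14p+22) + (450/49)
  14p+22 = ((343/225)p+539/225)(450/49) + (0)
The last nonzero remainder is the constant 450/49, so the polynomials are coprime and gcd = 1.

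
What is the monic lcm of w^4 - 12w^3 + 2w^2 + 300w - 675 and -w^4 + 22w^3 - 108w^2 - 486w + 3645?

Euclidean algorithm in ℚ[w]:
  w^4 - 12w^3 + 2w^2 + 300w - 675 = (-1)(-w^4 + 22w^3 - 108w^2 - 486w + 3645) + (10w^3 - 106w^2 - 186w + 2970)
  -w^4 + 22w^3 - 108w^2 - 486w + 3645 = (-(1/10)w + 57/50)(10w^3 - 106w^2 - 186w + 2970) + (-(144/25)w^2 + (576/25)w + 1296/5)
  10w^3 - 106w^2 - 186w + 2970 = (-(125/72)w + 275/24)(-(144/25)w^2 + (576/25)w + 1296/5) + (0)
Last nonzero remainder: -(144/25)w^2 + (576/25)w + 1296/5. Dividing through by -144/25 gives the monic gcd w^2 - 4w - 45.
Then lcm(f, g) = f·g / gcd(f, g); expanding and making the result monic gives the answer.

w^6 - 30w^5 + 299w^4 - 708w^3 - 5913w^2 + 36450w - 54675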